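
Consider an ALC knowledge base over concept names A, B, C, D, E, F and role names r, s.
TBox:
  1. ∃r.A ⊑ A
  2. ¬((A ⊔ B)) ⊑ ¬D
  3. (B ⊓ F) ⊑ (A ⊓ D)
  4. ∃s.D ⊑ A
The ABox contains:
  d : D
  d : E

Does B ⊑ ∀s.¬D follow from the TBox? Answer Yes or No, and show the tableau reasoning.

1. B ⊑ ∀s.¬D  ⇔  (B ⊓ ∃s.D) unsat w.r.t. T
   apply at x₀: ∃s.D⊑A
   open: L(x₀) ⊇ {A, B, ¬F, ∀r.¬A, ∃s.D} (+ ∃-successors)
2. Hence B ⊑ ∀s.¬D: not entailed.

No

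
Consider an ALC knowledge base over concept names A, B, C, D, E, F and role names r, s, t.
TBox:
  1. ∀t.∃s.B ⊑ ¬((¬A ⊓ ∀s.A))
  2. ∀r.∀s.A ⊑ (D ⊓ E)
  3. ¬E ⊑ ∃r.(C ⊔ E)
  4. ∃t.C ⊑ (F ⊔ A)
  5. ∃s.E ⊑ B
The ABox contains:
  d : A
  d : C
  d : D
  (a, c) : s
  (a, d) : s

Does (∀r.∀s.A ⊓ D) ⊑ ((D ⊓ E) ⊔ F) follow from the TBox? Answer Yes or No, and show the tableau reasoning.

1. (∀r.∀s.A ⊓ D) ⊑ ((D ⊓ E) ⊔ F)  ⇔  ((∀r.∀s.A ⊓ D) ⊓ ((¬D ⊔ ¬E) ⊓ ¬F)) unsat w.r.t. T
   all branches close; clash {E, ¬E} at x₀
2. Hence (∀r.∀s.A ⊓ D) ⊑ ((D ⊓ E) ⊔ F): entailed.

Yes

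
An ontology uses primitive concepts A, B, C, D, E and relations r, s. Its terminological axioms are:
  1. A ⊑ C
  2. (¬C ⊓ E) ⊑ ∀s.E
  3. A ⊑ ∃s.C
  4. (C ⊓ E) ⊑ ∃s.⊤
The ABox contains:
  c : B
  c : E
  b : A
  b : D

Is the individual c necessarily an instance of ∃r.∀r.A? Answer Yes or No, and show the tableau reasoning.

No

1. c : ∃r.∀r.A?  L(c) = {B, E} ∪ {∀r.∃r.¬A}
   open: L(c) ⊇ {B, C, E, ¬A, ∀r.∃r.¬A, …} (+ ∃-successors) — c ∉ ∃r.∀r.A possible
2. Hence c : ∃r.∀r.A: not entailed.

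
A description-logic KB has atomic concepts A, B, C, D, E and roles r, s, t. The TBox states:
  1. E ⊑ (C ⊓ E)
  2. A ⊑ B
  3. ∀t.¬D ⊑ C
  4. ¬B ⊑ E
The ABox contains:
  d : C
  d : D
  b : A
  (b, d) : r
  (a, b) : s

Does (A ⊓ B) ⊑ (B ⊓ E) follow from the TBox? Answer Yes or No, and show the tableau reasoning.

1. (A ⊓ B) ⊑ (B ⊓ E)  ⇔  ((A ⊓ B) ⊓ (¬B ⊔ ¬E)) unsat w.r.t. T
   open: L(x₀) ⊇ {A, B, ¬E, ∃t.D} (+ ∃-successors)
2. Hence (A ⊓ B) ⊑ (B ⊓ E): not entailed.

No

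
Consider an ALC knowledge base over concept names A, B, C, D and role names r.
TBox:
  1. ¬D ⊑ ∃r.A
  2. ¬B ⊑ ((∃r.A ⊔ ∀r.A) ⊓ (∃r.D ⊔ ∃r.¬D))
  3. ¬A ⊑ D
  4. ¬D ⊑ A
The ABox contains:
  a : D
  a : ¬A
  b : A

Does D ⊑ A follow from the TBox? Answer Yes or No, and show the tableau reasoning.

1. D ⊑ A  ⇔  (D ⊓ ¬A) unsat w.r.t. T
   open: L(x₀) ⊇ {B, D, ¬A}
2. Hence D ⊑ A: not entailed.

No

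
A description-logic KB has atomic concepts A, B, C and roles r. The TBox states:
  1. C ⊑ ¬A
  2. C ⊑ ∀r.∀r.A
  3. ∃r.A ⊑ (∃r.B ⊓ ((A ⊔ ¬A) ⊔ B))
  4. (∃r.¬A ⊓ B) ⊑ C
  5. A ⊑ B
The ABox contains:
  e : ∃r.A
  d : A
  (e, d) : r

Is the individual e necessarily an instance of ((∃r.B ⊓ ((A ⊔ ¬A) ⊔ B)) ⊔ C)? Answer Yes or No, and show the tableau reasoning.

Yes

1. e : ((∃r.B ⊓ ((A ⊔ ¬A) ⊔ B)) ⊔ C)?  L(e) = {∃r.A} ∪ {((∀r.¬B ⊔ ((¬A ⊓ A) ⊓ ¬B)) ⊓ ¬C)}
   clash {C, ¬C} at e — e ∈ ((∃r.B ⊓ ((A ⊔ ¬A) ⊔ B)) ⊔ C)
2. Hence e : ((∃r.B ⊓ ((A ⊔ ¬A) ⊔ B)) ⊔ C): entailed.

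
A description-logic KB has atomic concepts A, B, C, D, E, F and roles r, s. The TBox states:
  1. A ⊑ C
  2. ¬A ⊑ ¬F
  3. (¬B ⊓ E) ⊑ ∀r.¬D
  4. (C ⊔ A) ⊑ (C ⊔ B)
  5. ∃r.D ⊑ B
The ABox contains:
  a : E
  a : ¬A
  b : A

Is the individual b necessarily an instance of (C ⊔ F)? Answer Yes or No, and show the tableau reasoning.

Yes

1. b : (C ⊔ F)?  L(b) = {A} ∪ {(¬C ⊓ ¬F)}
   clash {C, ¬C} at b — b ∈ (C ⊔ F)
2. Hence b : (C ⊔ F): entailed.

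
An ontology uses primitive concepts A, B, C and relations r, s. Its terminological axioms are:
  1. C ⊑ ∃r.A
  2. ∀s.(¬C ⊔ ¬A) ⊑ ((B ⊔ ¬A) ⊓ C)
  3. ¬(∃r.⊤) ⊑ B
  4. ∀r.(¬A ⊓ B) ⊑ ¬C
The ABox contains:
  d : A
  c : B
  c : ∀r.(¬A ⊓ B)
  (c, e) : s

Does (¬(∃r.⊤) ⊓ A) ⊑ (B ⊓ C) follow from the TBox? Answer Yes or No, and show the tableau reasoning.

No

1. (¬(∃r.⊤) ⊓ A) ⊑ (B ⊓ C)  ⇔  ((∀r.⊥ ⊓ A) ⊓ (¬B ⊔ ¬C)) unsat w.r.t. T
   apply at x₀: ¬(∃r.⊤)⊑B
   open: L(x₀) ⊇ {A, B, ¬C, ∀r.⊥, ∃s.(C ⊓ A)} (+ ∃-successors)
2. Hence (¬(∃r.⊤) ⊓ A) ⊑ (B ⊓ C): not entailed.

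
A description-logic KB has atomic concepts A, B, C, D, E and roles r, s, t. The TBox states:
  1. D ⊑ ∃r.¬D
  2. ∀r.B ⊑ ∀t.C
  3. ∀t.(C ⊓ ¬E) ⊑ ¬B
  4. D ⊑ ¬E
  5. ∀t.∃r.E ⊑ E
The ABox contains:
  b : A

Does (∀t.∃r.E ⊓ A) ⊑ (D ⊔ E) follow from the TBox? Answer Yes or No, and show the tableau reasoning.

1. (∀t.∃r.E ⊓ A) ⊑ (D ⊔ E)  ⇔  ((∀t.∃r.E ⊓ A) ⊓ (¬D ⊓ ¬E)) unsat w.r.t. T
   all branches close; clash {E, ¬E} at x₀
2. Hence (∀t.∃r.E ⊓ A) ⊑ (D ⊔ E): entailed.

Yes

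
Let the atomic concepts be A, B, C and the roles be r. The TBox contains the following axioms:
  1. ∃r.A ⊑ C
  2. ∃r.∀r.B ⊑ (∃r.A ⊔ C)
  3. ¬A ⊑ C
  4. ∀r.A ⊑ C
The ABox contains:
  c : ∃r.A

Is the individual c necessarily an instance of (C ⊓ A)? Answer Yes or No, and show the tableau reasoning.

1. c : (C ⊓ A)?  L(c) = {∃r.A} ∪ {(¬C ⊔ ¬A)}
   apply at c: ∃r.A⊑C
   open: L(c) ⊇ {C, ¬A, ∀r.∃r.¬B, ∃r.A} (+ ∃-successors) — c ∉ (C ⊓ A) possible
2. Hence c : (C ⊓ A): not entailed.

No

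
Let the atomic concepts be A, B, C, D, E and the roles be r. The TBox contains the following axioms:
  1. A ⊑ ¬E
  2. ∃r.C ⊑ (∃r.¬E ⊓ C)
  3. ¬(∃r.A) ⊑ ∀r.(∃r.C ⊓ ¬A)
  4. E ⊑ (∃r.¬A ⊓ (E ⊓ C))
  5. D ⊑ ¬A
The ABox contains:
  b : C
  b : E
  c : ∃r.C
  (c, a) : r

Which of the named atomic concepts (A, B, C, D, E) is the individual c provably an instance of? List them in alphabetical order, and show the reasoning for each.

1. c : A?  L(c) = {∃r.C} ∪ {¬A}
   apply at c: ∃r.C⊑(∃r.¬E ⊓ C)
   open: L(c) ⊇ {C, ¬A, ¬E, ∃r.A, ∃r.C, …} (+ ∃-successors) — c ∉ A possible
2. c : B?  L(c) = {∃r.C} ∪ {¬B}
   apply at c: ∃r.C⊑(∃r.¬E ⊓ C)
   open: L(c) ⊇ {C, ¬A, ¬B, ¬E, ∃r.A, …} (+ ∃-successors) — c ∉ B possible
3. c : C?  L(c) = {∃r.C} ∪ {¬C}
   clash {C, ¬C} at c — c ∈ C
4. c : D?  L(c) = {∃r.C} ∪ {¬D}
   apply at c: ∃r.C⊑(∃r.¬E ⊓ C)
   open: L(c) ⊇ {C, ¬A, ¬D, ¬E, ∃r.A, …} (+ ∃-successors) — c ∉ D possible
5. c : E?  L(c) = {∃r.C} ∪ {¬E}
   apply at c: ∃r.C⊑(∃r.¬E ⊓ C)
   open: L(c) ⊇ {C, ¬D, ¬E, ∃r.A, ∃r.C, …} (+ ∃-successors) — c ∉ E possible
6. Entailed for c: {C}

{C}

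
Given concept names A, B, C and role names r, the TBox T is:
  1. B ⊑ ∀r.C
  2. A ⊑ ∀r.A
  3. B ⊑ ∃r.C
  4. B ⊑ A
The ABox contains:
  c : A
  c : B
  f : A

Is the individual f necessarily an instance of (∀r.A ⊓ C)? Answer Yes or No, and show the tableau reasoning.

1. f : (∀r.A ⊓ C)?  L(f) = {A} ∪ {(∃r.¬A ⊔ ¬C)}
   apply at f: A⊑∀r.A
   open: L(f) ⊇ {A, ¬B, ¬C, ∀r.A} — f ∉ (∀r.A ⊓ C) possible
2. Hence f : (∀r.A ⊓ C): not entailed.

No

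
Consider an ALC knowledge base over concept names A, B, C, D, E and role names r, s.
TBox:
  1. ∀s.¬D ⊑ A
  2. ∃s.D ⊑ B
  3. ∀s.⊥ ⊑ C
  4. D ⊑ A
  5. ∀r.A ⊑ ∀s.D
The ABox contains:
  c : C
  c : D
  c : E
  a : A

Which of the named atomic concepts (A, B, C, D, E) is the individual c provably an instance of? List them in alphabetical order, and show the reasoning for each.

1. c : A?  L(c) = {C, D, E} ∪ {¬A}
   clash {A, ¬A} at c — c ∈ A
2. c : B?  L(c) = {C, D, E} ∪ {¬B}
   apply at c: D⊑A
   open: L(c) ⊇ {A, C, D, E, ¬B, …} (+ ∃-successors) — c ∉ B possible
3. c : C?  L(c) = {C, D, E} ∪ {¬C}
   clash {C, ¬C} at c — c ∈ C
4. c : D?  L(c) = {C, D, E} ∪ {¬D}
   clash {D, ¬D} at c — c ∈ D
5. c : E?  L(c) = {C, D, E} ∪ {¬E}
   clash {E, ¬E} at c — c ∈ E
6. Entailed for c: {A, C, D, E}

{A, C, D, E}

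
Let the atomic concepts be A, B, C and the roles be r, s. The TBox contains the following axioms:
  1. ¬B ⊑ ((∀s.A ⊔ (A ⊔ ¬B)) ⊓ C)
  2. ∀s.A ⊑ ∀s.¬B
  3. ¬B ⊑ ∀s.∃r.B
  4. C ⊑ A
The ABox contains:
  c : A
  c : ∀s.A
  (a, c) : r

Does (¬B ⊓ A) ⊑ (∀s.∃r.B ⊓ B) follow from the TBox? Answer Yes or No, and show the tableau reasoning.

1. (¬B ⊓ A) ⊑ (∀s.∃r.B ⊓ B)  ⇔  ((¬B ⊓ A) ⊓ (∃s.∀r.¬B ⊔ ¬B)) unsat w.r.t. T
   apply at x₀: ¬B⊑((∀s.A ⊔ (A ⊔ ¬B)) ⊓ C); ¬B⊑∀s.∃r.B
   open: L(x₀) ⊇ {A, C, ¬B, ∀s.∃r.B, ∃s.¬A} (+ ∃-successors)
2. Hence (¬B ⊓ A) ⊑ (∀s.∃r.B ⊓ B): not entailed.

No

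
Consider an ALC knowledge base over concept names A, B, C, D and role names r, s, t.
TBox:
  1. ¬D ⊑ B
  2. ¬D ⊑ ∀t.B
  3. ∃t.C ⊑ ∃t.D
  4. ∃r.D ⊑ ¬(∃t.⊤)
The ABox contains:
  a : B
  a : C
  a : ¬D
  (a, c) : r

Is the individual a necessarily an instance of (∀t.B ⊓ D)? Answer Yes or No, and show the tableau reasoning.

No

1. a : (∀t.B ⊓ D)?  L(a) = {B, C, ¬D} ∪ {(∃t.¬B ⊔ ¬D)}
   apply at a: ¬D⊑∀t.B
   open: L(a) ⊇ {B, C, ¬D, ∀r.¬D, ∀t.B, …} — a ∉ (∀t.B ⊓ D) possible
2. Hence a : (∀t.B ⊓ D): not entailed.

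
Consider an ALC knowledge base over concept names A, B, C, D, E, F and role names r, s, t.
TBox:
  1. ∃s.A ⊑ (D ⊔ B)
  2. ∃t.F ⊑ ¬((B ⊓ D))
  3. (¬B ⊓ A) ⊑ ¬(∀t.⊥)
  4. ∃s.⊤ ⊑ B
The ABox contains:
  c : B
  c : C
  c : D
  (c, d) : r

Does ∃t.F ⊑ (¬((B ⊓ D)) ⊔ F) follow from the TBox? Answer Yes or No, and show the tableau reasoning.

Yes

1. ∃t.F ⊑ (¬((B ⊓ D)) ⊔ F)  ⇔  (∃t.F ⊓ ((B ⊓ D) ⊓ ¬F)) unsat w.r.t. T
   all branches close; clash {D, ¬D} at x₀
2. Hence ∃t.F ⊑ (¬((B ⊓ D)) ⊔ F): entailed.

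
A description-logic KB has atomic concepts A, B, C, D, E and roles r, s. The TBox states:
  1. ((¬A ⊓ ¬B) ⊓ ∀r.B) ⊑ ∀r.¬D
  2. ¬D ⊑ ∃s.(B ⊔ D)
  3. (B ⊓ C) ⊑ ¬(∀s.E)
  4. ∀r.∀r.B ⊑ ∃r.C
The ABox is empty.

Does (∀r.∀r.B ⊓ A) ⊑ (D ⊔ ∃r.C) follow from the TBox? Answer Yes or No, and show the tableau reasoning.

1. (∀r.∀r.B ⊓ A) ⊑ (D ⊔ ∃r.C)  ⇔  ((∀r.∀r.B ⊓ A) ⊓ (¬D ⊓ ∀r.¬C)) unsat w.r.t. T
   all branches close; clash {C, ¬C} at an ∃-successor
2. Hence (∀r.∀r.B ⊓ A) ⊑ (D ⊔ ∃r.C): entailed.

Yes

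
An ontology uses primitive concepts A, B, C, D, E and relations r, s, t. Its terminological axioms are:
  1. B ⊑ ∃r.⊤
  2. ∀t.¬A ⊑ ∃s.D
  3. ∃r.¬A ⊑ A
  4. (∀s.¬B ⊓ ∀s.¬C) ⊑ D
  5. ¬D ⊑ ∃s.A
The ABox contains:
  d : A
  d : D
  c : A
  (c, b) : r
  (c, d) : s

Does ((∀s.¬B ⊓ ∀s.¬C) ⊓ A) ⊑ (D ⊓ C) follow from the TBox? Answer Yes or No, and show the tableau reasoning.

1. ((∀s.¬B ⊓ ∀s.¬C) ⊓ A) ⊑ (D ⊓ C)  ⇔  (((∀s.¬B ⊓ ∀s.¬C) ⊓ A) ⊓ (¬D ⊔ ¬C)) unsat w.r.t. T
   apply at x₀: (∀s.¬B ⊓ ∀s.¬C)⊑D
   open: L(x₀) ⊇ {A, D, ¬B, ¬C, ∀s.¬B, …} (+ ∃-successors)
2. Hence ((∀s.¬B ⊓ ∀s.¬C) ⊓ A) ⊑ (D ⊓ C): not entailed.

No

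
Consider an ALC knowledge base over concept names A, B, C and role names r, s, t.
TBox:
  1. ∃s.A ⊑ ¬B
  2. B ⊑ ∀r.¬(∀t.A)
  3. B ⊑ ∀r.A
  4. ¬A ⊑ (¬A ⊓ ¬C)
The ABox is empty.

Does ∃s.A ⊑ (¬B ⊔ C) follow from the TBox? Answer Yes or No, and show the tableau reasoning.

Yes

1. ∃s.A ⊑ (¬B ⊔ C)  ⇔  (∃s.A ⊓ (B ⊓ ¬C)) unsat w.r.t. T
   all branches close; clash {B, ¬B} at x₀
2. Hence ∃s.A ⊑ (¬B ⊔ C): entailed.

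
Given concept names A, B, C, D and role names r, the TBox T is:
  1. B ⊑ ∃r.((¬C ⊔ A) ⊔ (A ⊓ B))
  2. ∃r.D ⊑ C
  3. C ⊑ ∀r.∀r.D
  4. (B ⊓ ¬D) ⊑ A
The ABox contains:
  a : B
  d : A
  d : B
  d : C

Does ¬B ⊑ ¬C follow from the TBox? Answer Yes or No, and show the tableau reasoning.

No

1. ¬B ⊑ ¬C  ⇔  (¬B ⊓ C) unsat w.r.t. T
   apply at x₀: C⊑∀r.∀r.D
   open: L(x₀) ⊇ {C, ¬B, ∀r.∀r.D}
2. Hence ¬B ⊑ ¬C: not entailed.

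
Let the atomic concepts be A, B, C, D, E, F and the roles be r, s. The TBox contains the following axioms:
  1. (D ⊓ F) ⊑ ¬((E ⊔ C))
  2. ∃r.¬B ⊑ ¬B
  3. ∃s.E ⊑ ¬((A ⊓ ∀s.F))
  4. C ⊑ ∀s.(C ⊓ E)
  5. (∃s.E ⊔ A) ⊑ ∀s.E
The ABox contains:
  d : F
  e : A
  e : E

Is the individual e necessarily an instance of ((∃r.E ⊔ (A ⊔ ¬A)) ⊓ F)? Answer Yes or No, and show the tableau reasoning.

1. e : ((∃r.E ⊔ (A ⊔ ¬A)) ⊓ F)?  L(e) = {A, E} ∪ {((∀r.¬E ⊓ (¬A ⊓ A)) ⊔ ¬F)}
   open: L(e) ⊇ {A, E, ¬C, ¬D, ¬F, …} — e ∉ ((∃r.E ⊔ (A ⊔ ¬A)) ⊓ F) possible
2. Hence e : ((∃r.E ⊔ (A ⊔ ¬A)) ⊓ F): not entailed.

No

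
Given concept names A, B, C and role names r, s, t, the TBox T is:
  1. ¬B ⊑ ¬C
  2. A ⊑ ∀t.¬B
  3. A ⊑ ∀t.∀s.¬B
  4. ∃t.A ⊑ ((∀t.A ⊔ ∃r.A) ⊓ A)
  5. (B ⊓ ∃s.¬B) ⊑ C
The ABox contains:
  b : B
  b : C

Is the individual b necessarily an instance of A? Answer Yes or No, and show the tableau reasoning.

No

1. b : A?  L(b) = {B, C} ∪ {¬A}
   open: L(b) ⊇ {B, C, ¬A, ∀t.¬A} — b ∉ A possible
2. Hence b : A: not entailed.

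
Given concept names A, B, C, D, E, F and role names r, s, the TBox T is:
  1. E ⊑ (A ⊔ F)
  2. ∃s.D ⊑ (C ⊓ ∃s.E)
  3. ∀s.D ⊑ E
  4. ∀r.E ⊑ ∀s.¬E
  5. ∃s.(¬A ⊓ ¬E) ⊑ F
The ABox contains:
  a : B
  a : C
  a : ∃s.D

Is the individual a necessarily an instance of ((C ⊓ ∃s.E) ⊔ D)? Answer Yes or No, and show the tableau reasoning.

Yes

1. a : ((C ⊓ ∃s.E) ⊔ D)?  L(a) = {B, C, ∃s.D} ∪ {((¬C ⊔ ∀s.¬E) ⊓ ¬D)}
   clash {E, ¬E} at an ∃-successor — a ∈ ((C ⊓ ∃s.E) ⊔ D)
2. Hence a : ((C ⊓ ∃s.E) ⊔ D): entailed.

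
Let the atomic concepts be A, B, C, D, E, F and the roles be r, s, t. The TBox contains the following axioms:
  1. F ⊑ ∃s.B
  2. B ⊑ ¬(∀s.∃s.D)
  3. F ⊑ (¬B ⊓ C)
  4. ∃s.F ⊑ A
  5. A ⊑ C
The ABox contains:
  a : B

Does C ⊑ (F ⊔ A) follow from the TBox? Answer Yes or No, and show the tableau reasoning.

No

1. C ⊑ (F ⊔ A)  ⇔  (C ⊓ (¬F ⊓ ¬A)) unsat w.r.t. T
   open: L(x₀) ⊇ {C, ¬A, ¬B, ¬F, ∀s.¬F}
2. Hence C ⊑ (F ⊔ A): not entailed.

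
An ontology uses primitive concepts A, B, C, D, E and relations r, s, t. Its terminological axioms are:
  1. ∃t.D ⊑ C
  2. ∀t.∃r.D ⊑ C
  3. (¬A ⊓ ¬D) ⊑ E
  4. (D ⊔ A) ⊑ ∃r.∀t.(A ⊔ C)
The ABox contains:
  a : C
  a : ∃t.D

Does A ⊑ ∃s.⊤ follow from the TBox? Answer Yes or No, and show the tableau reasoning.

No

1. A ⊑ ∃s.⊤  ⇔  (A ⊓ ∀s.⊥) unsat w.r.t. T
   open: L(x₀) ⊇ {A, ∀s.⊥, ∀t.¬D, ∃r.∀t.(A ⊔ C), ∃t.∀r.¬D} (+ ∃-successors)
2. Hence A ⊑ ∃s.⊤: not entailed.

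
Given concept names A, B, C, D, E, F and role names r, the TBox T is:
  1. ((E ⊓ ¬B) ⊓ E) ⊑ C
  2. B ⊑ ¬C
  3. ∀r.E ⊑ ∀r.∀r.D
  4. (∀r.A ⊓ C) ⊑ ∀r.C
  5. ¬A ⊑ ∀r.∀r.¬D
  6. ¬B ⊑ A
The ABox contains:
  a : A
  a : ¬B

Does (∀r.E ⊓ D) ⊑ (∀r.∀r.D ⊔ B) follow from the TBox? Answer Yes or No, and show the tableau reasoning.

Yes

1. (∀r.E ⊓ D) ⊑ (∀r.∀r.D ⊔ B)  ⇔  ((∀r.E ⊓ D) ⊓ (∃r.∃r.¬D ⊓ ¬B)) unsat w.r.t. T
   all branches close; clash {C, ¬C} at an ∃-successor
2. Hence (∀r.E ⊓ D) ⊑ (∀r.∀r.D ⊔ B): entailed.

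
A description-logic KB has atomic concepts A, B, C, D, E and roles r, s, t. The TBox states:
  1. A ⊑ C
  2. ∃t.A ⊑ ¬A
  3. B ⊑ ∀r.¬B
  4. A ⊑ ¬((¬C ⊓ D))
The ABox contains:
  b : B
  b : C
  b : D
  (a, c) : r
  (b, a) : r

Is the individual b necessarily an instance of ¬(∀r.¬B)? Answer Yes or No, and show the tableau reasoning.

No

1. b : ¬(∀r.¬B)?  L(b) = {B, C, D} ∪ {∀r.¬B}
   open: L(b) ⊇ {B, C, D, ¬A, ∀r.¬B} — b ∉ ¬(∀r.¬B) possible
2. Hence b : ¬(∀r.¬B): not entailed.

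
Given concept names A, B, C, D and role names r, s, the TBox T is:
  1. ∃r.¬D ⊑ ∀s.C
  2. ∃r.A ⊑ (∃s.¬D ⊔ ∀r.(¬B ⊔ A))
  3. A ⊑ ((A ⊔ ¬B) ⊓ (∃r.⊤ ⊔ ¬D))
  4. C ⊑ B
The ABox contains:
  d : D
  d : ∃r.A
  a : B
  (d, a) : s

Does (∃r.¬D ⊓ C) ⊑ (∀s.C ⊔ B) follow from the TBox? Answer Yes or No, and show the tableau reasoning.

1. (∃r.¬D ⊓ C) ⊑ (∀s.C ⊔ B)  ⇔  ((∃r.¬D ⊓ C) ⊓ (∃s.¬C ⊓ ¬B)) unsat w.r.t. T
   all branches close; clash {B, ¬B} at x₀
2. Hence (∃r.¬D ⊓ C) ⊑ (∀s.C ⊔ B): entailed.

Yes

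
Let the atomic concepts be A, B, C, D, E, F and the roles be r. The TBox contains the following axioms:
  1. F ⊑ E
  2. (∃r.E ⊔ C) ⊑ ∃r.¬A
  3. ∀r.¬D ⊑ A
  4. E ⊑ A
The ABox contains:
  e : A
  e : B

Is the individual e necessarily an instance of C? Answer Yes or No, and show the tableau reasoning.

1. e : C?  L(e) = {A, B} ∪ {¬C}
   open: L(e) ⊇ {A, B, ¬C, ¬F, ∀r.¬E} — e ∉ C possible
2. Hence e : C: not entailed.

No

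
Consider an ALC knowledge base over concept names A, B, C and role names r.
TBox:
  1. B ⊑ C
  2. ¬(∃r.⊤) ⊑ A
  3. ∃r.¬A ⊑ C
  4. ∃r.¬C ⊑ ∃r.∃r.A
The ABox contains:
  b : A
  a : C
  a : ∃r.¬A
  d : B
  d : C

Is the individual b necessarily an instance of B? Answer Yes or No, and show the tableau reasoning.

No

1. b : B?  L(b) = {A} ∪ {¬B}
   open: L(b) ⊇ {A, ¬B, ∀r.A, ∀r.C} — b ∉ B possible
2. Hence b : B: not entailed.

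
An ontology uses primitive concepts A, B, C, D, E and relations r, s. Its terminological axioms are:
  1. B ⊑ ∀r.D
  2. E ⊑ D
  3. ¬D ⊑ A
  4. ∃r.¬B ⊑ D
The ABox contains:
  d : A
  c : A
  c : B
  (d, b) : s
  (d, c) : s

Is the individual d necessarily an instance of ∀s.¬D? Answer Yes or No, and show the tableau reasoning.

1. d : ∀s.¬D?  L(d) = {A} ∪ {∃s.D}
   open: L(d) ⊇ {A, ¬B, ¬E, ∀r.B, ∃s.D} (+ ∃-successors) — d ∉ ∀s.¬D possible
2. Hence d : ∀s.¬D: not entailed.

No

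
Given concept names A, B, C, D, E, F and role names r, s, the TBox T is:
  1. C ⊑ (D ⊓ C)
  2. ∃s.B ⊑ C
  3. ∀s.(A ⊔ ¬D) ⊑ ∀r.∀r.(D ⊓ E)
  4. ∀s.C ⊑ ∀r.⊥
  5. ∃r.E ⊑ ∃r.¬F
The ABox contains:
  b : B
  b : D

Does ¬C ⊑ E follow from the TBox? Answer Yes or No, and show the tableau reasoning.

No

1. ¬C ⊑ E  ⇔  (¬C ⊓ ¬E) unsat w.r.t. T
   open: L(x₀) ⊇ {¬C, ¬E, ∀r.¬E, ∀s.¬B, ∃s.(¬A ⊓ D), …} (+ ∃-successors)
2. Hence ¬C ⊑ E: not entailed.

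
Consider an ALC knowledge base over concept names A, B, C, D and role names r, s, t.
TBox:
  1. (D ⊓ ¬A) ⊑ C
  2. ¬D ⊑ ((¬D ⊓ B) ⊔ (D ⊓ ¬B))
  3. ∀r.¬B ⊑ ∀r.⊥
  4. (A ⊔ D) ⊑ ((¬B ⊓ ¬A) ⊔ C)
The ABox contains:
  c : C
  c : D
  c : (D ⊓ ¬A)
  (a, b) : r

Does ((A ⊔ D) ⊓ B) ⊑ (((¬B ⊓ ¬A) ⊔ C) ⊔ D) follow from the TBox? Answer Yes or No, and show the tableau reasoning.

Yes

1. ((A ⊔ D) ⊓ B) ⊑ (((¬B ⊓ ¬A) ⊔ C) ⊔ D)  ⇔  (((A ⊔ D) ⊓ B) ⊓ (((B ⊔ A) ⊓ ¬C) ⊓ ¬D)) unsat w.r.t. T
   all branches close; clash {D, ¬D} at x₀
2. Hence ((A ⊔ D) ⊓ B) ⊑ (((¬B ⊓ ¬A) ⊔ C) ⊔ D): entailed.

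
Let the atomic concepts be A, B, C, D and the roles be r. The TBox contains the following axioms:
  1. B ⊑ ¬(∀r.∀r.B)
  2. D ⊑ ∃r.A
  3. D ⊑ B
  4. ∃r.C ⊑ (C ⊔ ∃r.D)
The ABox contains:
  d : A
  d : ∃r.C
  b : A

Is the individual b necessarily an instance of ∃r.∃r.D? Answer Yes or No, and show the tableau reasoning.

1. b : ∃r.∃r.D?  L(b) = {A} ∪ {∀r.∀r.¬D}
   open: L(b) ⊇ {A, ¬B, ¬D, ∀r.¬C, ∀r.∀r.¬D} — b ∉ ∃r.∃r.D possible
2. Hence b : ∃r.∃r.D: not entailed.

No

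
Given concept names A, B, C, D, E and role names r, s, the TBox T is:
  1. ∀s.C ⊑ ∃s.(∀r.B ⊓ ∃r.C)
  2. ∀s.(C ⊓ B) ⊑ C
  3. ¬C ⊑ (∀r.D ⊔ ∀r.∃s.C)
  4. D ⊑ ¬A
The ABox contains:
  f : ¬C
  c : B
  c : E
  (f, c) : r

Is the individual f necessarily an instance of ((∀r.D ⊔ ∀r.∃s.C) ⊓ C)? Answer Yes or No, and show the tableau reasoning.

1. f : ((∀r.D ⊔ ∀r.∃s.C) ⊓ C)?  L(f) = {¬C} ∪ {((∃r.¬D ⊓ ∃r.∀s.¬C) ⊔ ¬C)}
   apply at f: ¬C⊑(∀r.D ⊔ ∀r.∃s.C)
   open: L(f) ⊇ {¬C, ¬D, ∀r.D, ∃s.(¬C ⊔ ¬B), ∃s.¬C} (+ ∃-successors) — f ∉ ((∀r.D ⊔ ∀r.∃s.C) ⊓ C) possible
2. Hence f : ((∀r.D ⊔ ∀r.∃s.C) ⊓ C): not entailed.

No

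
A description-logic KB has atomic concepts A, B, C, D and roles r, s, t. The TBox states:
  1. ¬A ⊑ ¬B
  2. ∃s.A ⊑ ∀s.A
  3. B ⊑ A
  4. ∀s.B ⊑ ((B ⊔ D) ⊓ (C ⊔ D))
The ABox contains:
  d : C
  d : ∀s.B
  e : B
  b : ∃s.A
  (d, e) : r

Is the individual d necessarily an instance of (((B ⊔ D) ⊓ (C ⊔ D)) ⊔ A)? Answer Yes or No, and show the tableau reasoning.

Yes

1. d : (((B ⊔ D) ⊓ (C ⊔ D)) ⊔ A)?  L(d) = {C, ∀s.B} ∪ {(((¬B ⊓ ¬D) ⊔ (¬C ⊓ ¬D)) ⊓ ¬A)}
   clash {C, ¬C} at d — d ∈ (((B ⊔ D) ⊓ (C ⊔ D)) ⊔ A)
2. Hence d : (((B ⊔ D) ⊓ (C ⊔ D)) ⊔ A): entailed.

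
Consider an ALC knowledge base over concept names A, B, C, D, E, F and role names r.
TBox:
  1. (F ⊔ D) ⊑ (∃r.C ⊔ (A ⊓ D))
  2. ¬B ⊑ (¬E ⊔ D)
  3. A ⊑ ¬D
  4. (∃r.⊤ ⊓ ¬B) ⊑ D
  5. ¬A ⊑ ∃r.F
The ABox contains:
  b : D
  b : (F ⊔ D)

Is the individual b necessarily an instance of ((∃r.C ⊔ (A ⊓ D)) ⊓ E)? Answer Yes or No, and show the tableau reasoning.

No

1. b : ((∃r.C ⊔ (A ⊓ D)) ⊓ E)?  L(b) = {D, (F ⊔ D)} ∪ {((∀r.¬C ⊓ (¬A ⊔ ¬D)) ⊔ ¬E)}
   apply at b: (F ⊔ D)⊑(∃r.C ⊔ (A ⊓ D))
   open: L(b) ⊇ {B, D, ¬A, ¬E, ∃r.C, …} (+ ∃-successors) — b ∉ ((∃r.C ⊔ (A ⊓ D)) ⊓ E) possible
2. Hence b : ((∃r.C ⊔ (A ⊓ D)) ⊓ E): not entailed.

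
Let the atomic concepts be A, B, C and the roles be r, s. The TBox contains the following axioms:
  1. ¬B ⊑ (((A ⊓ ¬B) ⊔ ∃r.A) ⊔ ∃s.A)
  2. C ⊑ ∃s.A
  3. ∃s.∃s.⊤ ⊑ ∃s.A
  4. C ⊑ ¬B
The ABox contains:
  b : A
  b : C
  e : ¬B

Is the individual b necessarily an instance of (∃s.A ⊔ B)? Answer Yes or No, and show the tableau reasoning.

1. b : (∃s.A ⊔ B)?  L(b) = {A, C} ∪ {(∀s.¬A ⊓ ¬B)}
   clash {A, ¬A} at an ∃-successor — b ∈ (∃s.A ⊔ B)
2. Hence b : (∃s.A ⊔ B): entailed.

Yes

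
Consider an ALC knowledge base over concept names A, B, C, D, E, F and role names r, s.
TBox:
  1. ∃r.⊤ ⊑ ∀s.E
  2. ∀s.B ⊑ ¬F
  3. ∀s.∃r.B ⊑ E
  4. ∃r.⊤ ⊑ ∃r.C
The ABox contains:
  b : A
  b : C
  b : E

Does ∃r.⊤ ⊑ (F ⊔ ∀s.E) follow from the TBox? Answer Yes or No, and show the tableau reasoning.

1. ∃r.⊤ ⊑ (F ⊔ ∀s.E)  ⇔  (∃r.⊤ ⊓ (¬F ⊓ ∃s.¬E)) unsat w.r.t. T
   all branches close; clash {E, ¬E} at an ∃-successor
2. Hence ∃r.⊤ ⊑ (F ⊔ ∀s.E): entailed.

Yes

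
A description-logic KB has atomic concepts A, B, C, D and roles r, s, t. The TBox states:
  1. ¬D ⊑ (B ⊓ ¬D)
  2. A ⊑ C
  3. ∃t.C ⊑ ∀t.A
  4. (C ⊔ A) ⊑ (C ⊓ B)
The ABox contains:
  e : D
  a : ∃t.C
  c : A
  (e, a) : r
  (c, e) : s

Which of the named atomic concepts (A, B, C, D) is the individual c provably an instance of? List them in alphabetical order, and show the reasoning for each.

1. c : A?  L(c) = {A} ∪ {¬A}
   clash {A, ¬A} at c — c ∈ A
2. c : B?  L(c) = {A} ∪ {¬B}
   clash {B, ¬B} at c — c ∈ B
3. c : C?  L(c) = {A} ∪ {¬C}
   clash {C, ¬C} at c — c ∈ C
4. c : D?  L(c) = {A} ∪ {¬D}
   apply at c: ¬D⊑(B ⊓ ¬D); A⊑C
   open: L(c) ⊇ {A, B, C, ¬D, ∀t.¬C} — c ∉ D possible
5. Entailed for c: {A, B, C}

{A, B, C}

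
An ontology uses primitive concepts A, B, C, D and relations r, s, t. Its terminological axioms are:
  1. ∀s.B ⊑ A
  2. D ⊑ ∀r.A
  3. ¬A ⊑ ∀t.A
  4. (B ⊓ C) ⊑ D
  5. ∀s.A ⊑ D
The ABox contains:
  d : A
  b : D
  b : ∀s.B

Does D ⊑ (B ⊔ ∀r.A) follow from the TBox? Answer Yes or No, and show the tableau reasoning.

Yes

1. D ⊑ (B ⊔ ∀r.A)  ⇔  (D ⊓ (¬B ⊓ ∃r.¬A)) unsat w.r.t. T
   all branches close; clash {A, ¬A} at an ∃-successor
2. Hence D ⊑ (B ⊔ ∀r.A): entailed.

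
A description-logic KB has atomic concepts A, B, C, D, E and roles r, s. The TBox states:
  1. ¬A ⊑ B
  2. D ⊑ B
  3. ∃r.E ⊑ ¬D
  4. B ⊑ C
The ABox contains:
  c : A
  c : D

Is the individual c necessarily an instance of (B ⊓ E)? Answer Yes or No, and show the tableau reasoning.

No

1. c : (B ⊓ E)?  L(c) = {A, D} ∪ {(¬B ⊔ ¬E)}
   apply at c: D⊑B
   open: L(c) ⊇ {A, B, C, D, ¬E, …} — c ∉ (B ⊓ E) possible
2. Hence c : (B ⊓ E): not entailed.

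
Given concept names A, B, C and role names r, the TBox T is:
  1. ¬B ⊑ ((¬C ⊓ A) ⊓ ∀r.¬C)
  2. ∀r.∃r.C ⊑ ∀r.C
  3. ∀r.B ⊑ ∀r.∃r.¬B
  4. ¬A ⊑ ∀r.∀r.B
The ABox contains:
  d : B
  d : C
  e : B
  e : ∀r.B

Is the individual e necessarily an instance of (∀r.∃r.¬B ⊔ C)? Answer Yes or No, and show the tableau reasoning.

1. e : (∀r.∃r.¬B ⊔ C)?  L(e) = {B, ∀r.B} ∪ {(∃r.∀r.B ⊓ ¬C)}
   clash {B, ¬B} at an ∃-successor — e ∈ (∀r.∃r.¬B ⊔ C)
2. Hence e : (∀r.∃r.¬B ⊔ C): entailed.

Yes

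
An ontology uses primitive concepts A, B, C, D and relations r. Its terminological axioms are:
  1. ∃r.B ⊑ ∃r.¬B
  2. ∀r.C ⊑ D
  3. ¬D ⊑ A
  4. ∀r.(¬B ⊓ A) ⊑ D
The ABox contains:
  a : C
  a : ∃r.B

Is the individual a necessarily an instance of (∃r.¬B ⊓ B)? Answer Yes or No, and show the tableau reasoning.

No

1. a : (∃r.¬B ⊓ B)?  L(a) = {C, ∃r.B} ∪ {(∀r.B ⊔ ¬B)}
   apply at a: ∃r.B⊑∃r.¬B
   open: L(a) ⊇ {C, D, ¬B, ∃r.B, ∃r.¬B} (+ ∃-successors) — a ∉ (∃r.¬B ⊓ B) possible
2. Hence a : (∃r.¬B ⊓ B): not entailed.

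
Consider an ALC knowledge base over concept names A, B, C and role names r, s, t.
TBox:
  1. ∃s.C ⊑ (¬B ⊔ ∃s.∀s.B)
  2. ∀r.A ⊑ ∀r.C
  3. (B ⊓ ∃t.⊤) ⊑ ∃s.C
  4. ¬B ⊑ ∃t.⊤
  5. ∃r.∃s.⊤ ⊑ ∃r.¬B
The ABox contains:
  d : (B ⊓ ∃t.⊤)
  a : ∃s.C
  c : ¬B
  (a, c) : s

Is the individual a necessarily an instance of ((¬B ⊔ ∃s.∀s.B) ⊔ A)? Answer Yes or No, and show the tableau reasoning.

1. a : ((¬B ⊔ ∃s.∀s.B) ⊔ A)?  L(a) = {∃s.C} ∪ {((B ⊓ ∀s.∃s.¬B) ⊓ ¬A)}
   clash {B, ¬B} at an ∃-successor — a ∈ ((¬B ⊔ ∃s.∀s.B) ⊔ A)
2. Hence a : ((¬B ⊔ ∃s.∀s.B) ⊔ A): entailed.

Yes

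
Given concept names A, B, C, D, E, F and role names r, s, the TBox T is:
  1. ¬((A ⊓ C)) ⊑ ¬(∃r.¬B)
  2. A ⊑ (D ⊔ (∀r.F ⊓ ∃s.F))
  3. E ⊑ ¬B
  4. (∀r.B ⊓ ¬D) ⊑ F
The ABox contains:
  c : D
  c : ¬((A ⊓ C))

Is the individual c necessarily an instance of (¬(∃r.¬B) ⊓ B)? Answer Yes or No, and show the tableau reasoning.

No

1. c : (¬(∃r.¬B) ⊓ B)?  L(c) = {D, ¬((A ⊓ C))} ∪ {(∃r.¬B ⊔ ¬B)}
   apply at c: ¬((A ⊓ C))⊑¬(∃r.¬B)
   open: L(c) ⊇ {D, ¬A, ¬B, ¬E, ∀r.B} — c ∉ (¬(∃r.¬B) ⊓ B) possible
2. Hence c : (¬(∃r.¬B) ⊓ B): not entailed.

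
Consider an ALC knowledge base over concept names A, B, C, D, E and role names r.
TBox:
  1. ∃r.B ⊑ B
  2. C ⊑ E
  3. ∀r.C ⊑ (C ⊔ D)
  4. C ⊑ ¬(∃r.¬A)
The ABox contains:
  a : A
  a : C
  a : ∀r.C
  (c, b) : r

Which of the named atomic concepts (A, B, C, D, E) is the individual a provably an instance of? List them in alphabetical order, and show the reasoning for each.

{A, C, E}

1. a : A?  L(a) = {A, C, ∀r.C} ∪ {¬A}
   clash {A, ¬A} at a — a ∈ A
2. a : B?  L(a) = {A, C, ∀r.C} ∪ {¬B}
   apply at a: C⊑E; ∀r.C⊑(C ⊔ D); C⊑¬(∃r.¬A)
   open: L(a) ⊇ {A, C, E, ¬B, ∀r.A, …} — a ∉ B possible
3. a : C?  L(a) = {A, C, ∀r.C} ∪ {¬C}
   clash {C, ¬C} at a — a ∈ C
4. a : D?  L(a) = {A, C, ∀r.C} ∪ {¬D}
   apply at a: C⊑E; ∀r.C⊑(C ⊔ D); C⊑¬(∃r.¬A)
   open: L(a) ⊇ {A, C, E, ¬D, ∀r.A, …} — a ∉ D possible
5. a : E?  L(a) = {A, C, ∀r.C} ∪ {¬E}
   clash {E, ¬E} at a — a ∈ E
6. Entailed for a: {A, C, E}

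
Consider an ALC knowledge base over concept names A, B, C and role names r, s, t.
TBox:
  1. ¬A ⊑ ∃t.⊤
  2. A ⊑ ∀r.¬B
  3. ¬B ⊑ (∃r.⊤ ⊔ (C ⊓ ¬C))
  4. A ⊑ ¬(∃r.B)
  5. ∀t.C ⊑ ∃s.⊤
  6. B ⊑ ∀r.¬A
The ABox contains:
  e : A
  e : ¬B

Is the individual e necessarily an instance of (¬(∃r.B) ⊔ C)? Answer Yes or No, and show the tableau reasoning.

1. e : (¬(∃r.B) ⊔ C)?  L(e) = {A, ¬B} ∪ {(∃r.B ⊓ ¬C)}
   clash {C, ¬C} at e — e ∈ (¬(∃r.B) ⊔ C)
2. Hence e : (¬(∃r.B) ⊔ C): entailed.

Yes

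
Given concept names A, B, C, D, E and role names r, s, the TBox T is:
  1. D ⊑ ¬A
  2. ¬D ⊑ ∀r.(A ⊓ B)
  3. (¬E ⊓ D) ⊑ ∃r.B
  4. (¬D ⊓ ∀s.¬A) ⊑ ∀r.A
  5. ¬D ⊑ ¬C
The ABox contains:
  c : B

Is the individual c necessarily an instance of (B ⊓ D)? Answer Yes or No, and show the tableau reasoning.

No

1. c : (B ⊓ D)?  L(c) = {B} ∪ {(¬B ⊔ ¬D)}
   open: L(c) ⊇ {B, ¬C, ¬D, ∀r.(A ⊓ B), ∃s.A} (+ ∃-successors) — c ∉ (B ⊓ D) possible
2. Hence c : (B ⊓ D): not entailed.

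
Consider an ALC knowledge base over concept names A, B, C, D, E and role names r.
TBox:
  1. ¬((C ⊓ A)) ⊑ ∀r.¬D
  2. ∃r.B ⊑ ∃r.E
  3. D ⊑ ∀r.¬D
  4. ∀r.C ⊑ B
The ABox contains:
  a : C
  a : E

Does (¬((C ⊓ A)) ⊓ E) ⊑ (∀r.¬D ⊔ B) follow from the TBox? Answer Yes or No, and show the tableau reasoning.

1. (¬((C ⊓ A)) ⊓ E) ⊑ (∀r.¬D ⊔ B)  ⇔  (((¬C ⊔ ¬A) ⊓ E) ⊓ (∃r.D ⊓ ¬B)) unsat w.r.t. T
   all branches close; clash {B, ¬B} at x₀
2. Hence (¬((C ⊓ A)) ⊓ E) ⊑ (∀r.¬D ⊔ B): entailed.

Yes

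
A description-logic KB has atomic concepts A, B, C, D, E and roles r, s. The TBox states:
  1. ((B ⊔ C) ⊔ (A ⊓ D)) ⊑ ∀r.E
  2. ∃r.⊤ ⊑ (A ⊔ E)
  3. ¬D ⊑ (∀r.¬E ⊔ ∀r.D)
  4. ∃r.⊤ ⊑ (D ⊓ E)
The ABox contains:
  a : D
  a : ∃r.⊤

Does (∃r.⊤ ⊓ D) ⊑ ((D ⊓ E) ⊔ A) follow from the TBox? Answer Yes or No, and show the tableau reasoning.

Yes

1. (∃r.⊤ ⊓ D) ⊑ ((D ⊓ E) ⊔ A)  ⇔  ((∃r.⊤ ⊓ D) ⊓ ((¬D ⊔ ¬E) ⊓ ¬A)) unsat w.r.t. T
   all branches close; clash {E, ¬E} at x₀
2. Hence (∃r.⊤ ⊓ D) ⊑ ((D ⊓ E) ⊔ A): entailed.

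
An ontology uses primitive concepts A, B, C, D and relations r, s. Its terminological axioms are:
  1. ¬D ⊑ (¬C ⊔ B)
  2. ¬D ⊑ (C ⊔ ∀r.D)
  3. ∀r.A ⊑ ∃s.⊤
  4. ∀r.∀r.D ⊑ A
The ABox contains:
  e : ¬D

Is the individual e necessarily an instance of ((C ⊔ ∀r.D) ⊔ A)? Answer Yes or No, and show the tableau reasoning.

1. e : ((C ⊔ ∀r.D) ⊔ A)?  L(e) = {¬D} ∪ {((¬C ⊓ ∃r.¬D) ⊓ ¬A)}
   clash {A, ¬A} at e — e ∈ ((C ⊔ ∀r.D) ⊔ A)
2. Hence e : ((C ⊔ ∀r.D) ⊔ A): entailed.

Yes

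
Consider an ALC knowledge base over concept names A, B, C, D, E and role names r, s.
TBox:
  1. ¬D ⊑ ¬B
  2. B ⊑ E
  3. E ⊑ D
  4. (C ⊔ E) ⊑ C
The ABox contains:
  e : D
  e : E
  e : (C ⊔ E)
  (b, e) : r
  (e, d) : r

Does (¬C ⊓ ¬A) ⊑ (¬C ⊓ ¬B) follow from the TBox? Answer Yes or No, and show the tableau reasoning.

1. (¬C ⊓ ¬A) ⊑ (¬C ⊓ ¬B)  ⇔  ((¬C ⊓ ¬A) ⊓ (C ⊔ B)) unsat w.r.t. T
   all branches close; clash {B, ¬B} at x₀
2. Hence (¬C ⊓ ¬A) ⊑ (¬C ⊓ ¬B): entailed.

Yes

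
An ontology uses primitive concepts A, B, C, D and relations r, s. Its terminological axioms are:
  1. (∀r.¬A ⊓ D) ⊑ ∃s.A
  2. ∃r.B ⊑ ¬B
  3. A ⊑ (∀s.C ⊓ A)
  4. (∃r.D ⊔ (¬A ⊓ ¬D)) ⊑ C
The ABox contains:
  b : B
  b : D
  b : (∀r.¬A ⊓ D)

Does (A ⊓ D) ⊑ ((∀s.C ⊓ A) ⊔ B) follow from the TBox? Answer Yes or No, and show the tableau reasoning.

1. (A ⊓ D) ⊑ ((∀s.C ⊓ A) ⊔ B)  ⇔  ((A ⊓ D) ⊓ ((∃s.¬C ⊔ ¬A) ⊓ ¬B)) unsat w.r.t. T
   all branches close; clash {A, ¬A} at x₀
2. Hence (A ⊓ D) ⊑ ((∀s.C ⊓ A) ⊔ B): entailed.

Yes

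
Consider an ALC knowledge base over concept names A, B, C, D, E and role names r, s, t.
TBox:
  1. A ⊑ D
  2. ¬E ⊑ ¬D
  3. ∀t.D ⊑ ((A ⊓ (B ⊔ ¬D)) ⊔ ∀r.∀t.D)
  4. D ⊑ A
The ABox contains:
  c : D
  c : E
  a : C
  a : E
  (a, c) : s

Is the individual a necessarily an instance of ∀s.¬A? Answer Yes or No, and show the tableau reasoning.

No

1. a : ∀s.¬A?  L(a) = {C, E} ∪ {∃s.A}
   open: L(a) ⊇ {C, E, ¬A, ¬D, ∃s.A, …} (+ ∃-successors) — a ∉ ∀s.¬A possible
2. Hence a : ∀s.¬A: not entailed.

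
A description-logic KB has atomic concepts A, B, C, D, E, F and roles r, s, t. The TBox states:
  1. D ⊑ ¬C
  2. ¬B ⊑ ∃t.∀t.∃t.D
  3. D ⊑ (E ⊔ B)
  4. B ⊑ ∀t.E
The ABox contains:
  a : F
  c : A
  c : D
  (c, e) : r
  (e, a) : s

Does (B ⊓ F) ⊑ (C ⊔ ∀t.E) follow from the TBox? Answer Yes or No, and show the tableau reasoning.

1. (B ⊓ F) ⊑ (C ⊔ ∀t.E)  ⇔  ((B ⊓ F) ⊓ (¬C ⊓ ∃t.¬E)) unsat w.r.t. T
   all branches close; clash {E, ¬E} at an ∃-successor
2. Hence (B ⊓ F) ⊑ (C ⊔ ∀t.E): entailed.

Yes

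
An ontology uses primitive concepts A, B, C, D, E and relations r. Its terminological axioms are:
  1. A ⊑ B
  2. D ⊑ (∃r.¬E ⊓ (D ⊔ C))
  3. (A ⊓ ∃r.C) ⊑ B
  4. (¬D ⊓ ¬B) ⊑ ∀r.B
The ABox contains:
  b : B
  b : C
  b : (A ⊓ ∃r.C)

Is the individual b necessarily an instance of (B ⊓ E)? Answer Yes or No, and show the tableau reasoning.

No

1. b : (B ⊓ E)?  L(b) = {B, C, (A ⊓ ∃r.C)} ∪ {(¬B ⊔ ¬E)}
   open: L(b) ⊇ {A, B, C, ¬D, ¬E, …} (+ ∃-successors) — b ∉ (B ⊓ E) possible
2. Hence b : (B ⊓ E): not entailed.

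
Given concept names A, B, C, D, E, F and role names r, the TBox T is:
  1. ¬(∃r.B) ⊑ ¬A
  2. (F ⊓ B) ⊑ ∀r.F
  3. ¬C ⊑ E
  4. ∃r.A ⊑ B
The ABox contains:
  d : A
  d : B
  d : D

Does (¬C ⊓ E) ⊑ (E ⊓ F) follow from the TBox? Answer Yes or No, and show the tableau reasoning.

1. (¬C ⊓ E) ⊑ (E ⊓ F)  ⇔  ((¬C ⊓ E) ⊓ (¬E ⊔ ¬F)) unsat w.r.t. T
   open: L(x₀) ⊇ {E, ¬C, ¬F, ∀r.¬A, ∃r.B} (+ ∃-successors)
2. Hence (¬C ⊓ E) ⊑ (E ⊓ F): not entailed.

No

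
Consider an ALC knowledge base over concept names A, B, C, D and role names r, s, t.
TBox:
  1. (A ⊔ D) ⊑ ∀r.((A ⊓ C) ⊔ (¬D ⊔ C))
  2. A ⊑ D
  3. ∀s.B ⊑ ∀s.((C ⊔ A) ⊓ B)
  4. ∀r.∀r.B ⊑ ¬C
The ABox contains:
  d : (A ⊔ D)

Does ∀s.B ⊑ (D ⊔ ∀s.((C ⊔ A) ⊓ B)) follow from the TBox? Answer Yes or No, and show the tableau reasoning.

1. ∀s.B ⊑ (D ⊔ ∀s.((C ⊔ A) ⊓ B))  ⇔  (∀s.B ⊓ (¬D ⊓ ∃s.((¬C ⊓ ¬A) ⊔ ¬B))) unsat w.r.t. T
   all branches close; clash {D, ¬D} at x₀
2. Hence ∀s.B ⊑ (D ⊔ ∀s.((C ⊔ A) ⊓ B)): entailed.

Yes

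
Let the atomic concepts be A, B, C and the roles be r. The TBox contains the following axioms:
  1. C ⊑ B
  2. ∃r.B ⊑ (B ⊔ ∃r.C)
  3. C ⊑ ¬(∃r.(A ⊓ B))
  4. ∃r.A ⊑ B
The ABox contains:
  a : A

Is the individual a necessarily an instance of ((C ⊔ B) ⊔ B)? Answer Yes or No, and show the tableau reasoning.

No

1. a : ((C ⊔ B) ⊔ B)?  L(a) = {A} ∪ {((¬C ⊓ ¬B) ⊓ ¬B)}
   open: L(a) ⊇ {A, ¬B, ¬C, ∀r.¬A, ∀r.¬B} — a ∉ ((C ⊔ B) ⊔ B) possible
2. Hence a : ((C ⊔ B) ⊔ B): not entailed.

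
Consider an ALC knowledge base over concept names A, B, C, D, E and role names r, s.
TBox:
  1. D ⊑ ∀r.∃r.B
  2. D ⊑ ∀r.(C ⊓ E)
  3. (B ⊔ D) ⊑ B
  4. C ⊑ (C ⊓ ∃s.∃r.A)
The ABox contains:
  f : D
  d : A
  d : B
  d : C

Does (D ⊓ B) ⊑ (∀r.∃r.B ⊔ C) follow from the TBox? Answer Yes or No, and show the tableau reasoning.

1. (D ⊓ B) ⊑ (∀r.∃r.B ⊔ C)  ⇔  ((D ⊓ B) ⊓ (∃r.∀r.¬B ⊓ ¬C)) unsat w.r.t. T
   all branches close; clash {B, ¬B} at an ∃-successor
2. Hence (D ⊓ B) ⊑ (∀r.∃r.B ⊔ C): entailed.

Yes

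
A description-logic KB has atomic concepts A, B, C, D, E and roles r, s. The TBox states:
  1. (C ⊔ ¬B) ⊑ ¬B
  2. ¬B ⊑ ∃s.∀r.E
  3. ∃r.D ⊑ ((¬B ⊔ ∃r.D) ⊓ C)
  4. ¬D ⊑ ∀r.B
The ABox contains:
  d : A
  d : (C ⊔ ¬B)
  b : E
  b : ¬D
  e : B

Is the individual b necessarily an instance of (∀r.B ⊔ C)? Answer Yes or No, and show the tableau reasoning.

Yes

1. b : (∀r.B ⊔ C)?  L(b) = {E, ¬D} ∪ {(∃r.¬B ⊓ ¬C)}
   clash {C, ¬C} at b — b ∈ (∀r.B ⊔ C)
2. Hence b : (∀r.B ⊔ C): entailed.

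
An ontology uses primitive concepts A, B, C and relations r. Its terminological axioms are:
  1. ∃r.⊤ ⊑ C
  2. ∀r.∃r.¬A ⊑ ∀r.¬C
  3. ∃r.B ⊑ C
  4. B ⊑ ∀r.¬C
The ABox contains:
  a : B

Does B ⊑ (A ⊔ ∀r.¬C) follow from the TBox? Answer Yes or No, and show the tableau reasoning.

Yes

1. B ⊑ (A ⊔ ∀r.¬C)  ⇔  (B ⊓ (¬A ⊓ ∃r.C)) unsat w.r.t. T
   all branches close; clash {C, ¬C} at an ∃-successor
2. Hence B ⊑ (A ⊔ ∀r.¬C): entailed.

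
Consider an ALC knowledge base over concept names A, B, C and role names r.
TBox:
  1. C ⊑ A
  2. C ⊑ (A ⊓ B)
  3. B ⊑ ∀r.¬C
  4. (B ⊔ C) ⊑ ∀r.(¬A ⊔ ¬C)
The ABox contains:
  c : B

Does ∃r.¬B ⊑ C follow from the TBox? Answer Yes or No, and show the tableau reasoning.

No

1. ∃r.¬B ⊑ C  ⇔  (∃r.¬B ⊓ ¬C) unsat w.r.t. T
   open: L(x₀) ⊇ {¬B, ¬C, ∃r.¬B} (+ ∃-successors)
2. Hence ∃r.¬B ⊑ C: not entailed.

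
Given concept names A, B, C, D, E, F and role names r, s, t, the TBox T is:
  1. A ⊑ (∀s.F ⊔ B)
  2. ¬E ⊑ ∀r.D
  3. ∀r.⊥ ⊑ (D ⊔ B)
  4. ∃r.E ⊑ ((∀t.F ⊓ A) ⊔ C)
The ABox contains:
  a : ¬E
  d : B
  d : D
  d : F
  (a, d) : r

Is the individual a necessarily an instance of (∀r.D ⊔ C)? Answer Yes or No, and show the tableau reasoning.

Yes

1. a : (∀r.D ⊔ C)?  L(a) = {¬E} ∪ {(∃r.¬D ⊓ ¬C)}
   clash {C, ¬C} at a — a ∈ (∀r.D ⊔ C)
2. Hence a : (∀r.D ⊔ C): entailed.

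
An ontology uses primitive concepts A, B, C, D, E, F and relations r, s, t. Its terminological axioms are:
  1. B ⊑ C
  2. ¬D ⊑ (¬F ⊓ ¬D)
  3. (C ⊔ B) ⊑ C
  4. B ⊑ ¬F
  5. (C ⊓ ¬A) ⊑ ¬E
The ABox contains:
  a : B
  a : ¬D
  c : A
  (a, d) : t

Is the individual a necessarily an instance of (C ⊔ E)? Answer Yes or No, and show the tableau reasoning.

Yes

1. a : (C ⊔ E)?  L(a) = {B, ¬D} ∪ {(¬C ⊓ ¬E)}
   clash {C, ¬C} at a — a ∈ (C ⊔ E)
2. Hence a : (C ⊔ E): entailed.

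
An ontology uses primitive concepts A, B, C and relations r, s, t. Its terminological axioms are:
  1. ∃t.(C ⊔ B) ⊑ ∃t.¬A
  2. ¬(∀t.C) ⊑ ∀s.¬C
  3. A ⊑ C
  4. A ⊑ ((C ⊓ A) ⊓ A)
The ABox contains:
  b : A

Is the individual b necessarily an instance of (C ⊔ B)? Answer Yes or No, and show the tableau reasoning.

Yes

1. b : (C ⊔ B)?  L(b) = {A} ∪ {(¬C ⊓ ¬B)}
   clash {C, ¬C} at b — b ∈ (C ⊔ B)
2. Hence b : (C ⊔ B): entailed.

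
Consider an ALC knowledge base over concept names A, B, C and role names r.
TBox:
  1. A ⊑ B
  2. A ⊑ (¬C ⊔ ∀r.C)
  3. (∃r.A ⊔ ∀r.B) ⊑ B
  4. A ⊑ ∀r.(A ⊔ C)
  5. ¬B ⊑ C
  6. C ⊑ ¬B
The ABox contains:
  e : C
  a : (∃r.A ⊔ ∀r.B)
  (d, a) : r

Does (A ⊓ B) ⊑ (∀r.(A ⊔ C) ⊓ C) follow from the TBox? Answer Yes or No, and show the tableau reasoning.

1. (A ⊓ B) ⊑ (∀r.(A ⊔ C) ⊓ C)  ⇔  ((A ⊓ B) ⊓ (∃r.(¬A ⊓ ¬C) ⊔ ¬C)) unsat w.r.t. T
   apply at x₀: A⊑(¬C ⊔ ∀r.C); A⊑∀r.(A ⊔ C)
   open: L(x₀) ⊇ {A, B, ¬C, ∀r.(A ⊔ C)}
2. Hence (A ⊓ B) ⊑ (∀r.(A ⊔ C) ⊓ C): not entailed.

No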